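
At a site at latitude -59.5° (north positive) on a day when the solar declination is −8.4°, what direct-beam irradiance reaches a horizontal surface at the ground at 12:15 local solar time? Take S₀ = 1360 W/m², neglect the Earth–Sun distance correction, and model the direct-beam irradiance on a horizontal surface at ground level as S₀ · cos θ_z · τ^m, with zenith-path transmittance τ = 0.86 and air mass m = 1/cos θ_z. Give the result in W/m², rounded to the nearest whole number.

670 W/m²

Hour angle H = 15° × (12.25 − 12) = 3.75°.
cos θ_z = sin(-59.5°) sin(-8.4°) + cos(-59.5°) cos(-8.4°) cos(3.75°) = 0.1259 + 0.5010 = 0.6269.
Air mass m = 1/cos θ_z = 1/0.6269 = 1.595; τ^m = 0.86^1.595 = 0.7862.
Surface direct beam = 1360 × 0.6269 × 0.7862 = 670.30 W/m².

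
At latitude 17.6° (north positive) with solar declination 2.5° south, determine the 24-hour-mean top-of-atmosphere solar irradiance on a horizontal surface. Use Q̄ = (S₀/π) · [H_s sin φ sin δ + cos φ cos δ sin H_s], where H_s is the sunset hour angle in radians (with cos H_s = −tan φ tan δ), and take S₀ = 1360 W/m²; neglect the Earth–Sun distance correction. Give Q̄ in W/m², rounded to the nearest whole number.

−tan φ tan δ = −(0.3172)(-0.0437) = 0.0139; H_s = arccos(0.0139) = 89.20°. In radians, H_s = 1.5568.
H_s sin φ sin δ = 1.5568 × 0.3024 × -0.0436 = -0.0205.
cos φ cos δ sin H_s = 0.9532 × 0.9990 × 0.9999 = 0.9522.
Q̄ = (1360/π) × (-0.0205 + 0.9522) = 432.90 × 0.9317 = 403.33 W/m².

403 W/m²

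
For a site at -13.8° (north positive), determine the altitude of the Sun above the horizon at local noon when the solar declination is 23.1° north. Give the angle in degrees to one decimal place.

At local solar noon the hour angle is zero, so the elevation is 90° − |φ − δ| = 90° − |-13.8° − (23.1°)| = 90° − 36.9° = 53.1°.

53.1°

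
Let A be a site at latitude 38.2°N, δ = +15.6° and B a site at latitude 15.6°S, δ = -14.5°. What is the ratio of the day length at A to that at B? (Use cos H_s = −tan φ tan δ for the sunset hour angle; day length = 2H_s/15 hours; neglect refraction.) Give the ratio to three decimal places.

1.091

A: H_s = arccos(−tan 38.2° · tan 15.6°) = 102.69°, so 2H_s/15 = 13.6920 h.
B: H_s = arccos(−tan -15.6° · tan -14.5°) = 94.14°, so 2H_s/15 = 12.5520 h.
Ratio A/B = 13.6920 / 12.5520 = 1.0908.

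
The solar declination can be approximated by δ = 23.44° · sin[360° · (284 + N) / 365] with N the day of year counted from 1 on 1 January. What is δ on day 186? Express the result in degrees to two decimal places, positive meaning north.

360 × (284 + 186) / 365 = 463.562°; sin(463.562°) = 0.9721.
δ = 23.44 × 0.9721 = 22.786° ≈ +22.79°.

+22.79°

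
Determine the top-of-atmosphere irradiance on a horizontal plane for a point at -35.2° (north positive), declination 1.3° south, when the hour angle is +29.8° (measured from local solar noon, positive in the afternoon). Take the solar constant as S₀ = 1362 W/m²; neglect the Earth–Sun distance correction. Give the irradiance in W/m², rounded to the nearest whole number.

983 W/m²

With φ = -35.2°, δ = -1.3°, H = 29.80°: sin φ sin δ = 0.0131, cos φ cos δ cos H = 0.7089, so cos θ_z = 0.7220.
Top-of-atmosphere irradiance = S₀ cos θ_z = 1362 × 0.7220 = 983.36 W/m².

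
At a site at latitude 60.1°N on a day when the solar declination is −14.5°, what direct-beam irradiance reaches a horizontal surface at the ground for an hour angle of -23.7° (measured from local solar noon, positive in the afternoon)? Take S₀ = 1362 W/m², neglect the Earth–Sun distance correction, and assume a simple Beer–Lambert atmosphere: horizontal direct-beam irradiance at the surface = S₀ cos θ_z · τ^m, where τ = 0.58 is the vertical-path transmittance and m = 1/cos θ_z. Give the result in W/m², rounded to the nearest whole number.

27 W/m²

cos θ_z = sin φ sin δ + cos φ cos δ cos H = (0.8669)(-0.2504) + (0.4985)(0.9681)(0.9157) = 0.2248.
Air mass m = 1/cos θ_z = 1/0.2248 = 4.448; τ^m = 0.58^4.448 = 0.0887.
Surface direct beam = 1362 × 0.2248 × 0.0887 = 27.16 W/m².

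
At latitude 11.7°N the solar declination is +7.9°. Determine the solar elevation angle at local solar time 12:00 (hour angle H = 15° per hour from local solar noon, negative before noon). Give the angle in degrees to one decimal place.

Hour angle H = 15° × (12 − 12) = 0.00°.
cos θ_z = sin(11.7°) sin(7.9°) + cos(11.7°) cos(7.9°) cos(0.00°) = 0.0279 + 0.9699 = 0.9978.
θ_z = arccos(0.9978) = 3.80°, so the elevation is 90° − 3.80° = 86.20°.

86.2°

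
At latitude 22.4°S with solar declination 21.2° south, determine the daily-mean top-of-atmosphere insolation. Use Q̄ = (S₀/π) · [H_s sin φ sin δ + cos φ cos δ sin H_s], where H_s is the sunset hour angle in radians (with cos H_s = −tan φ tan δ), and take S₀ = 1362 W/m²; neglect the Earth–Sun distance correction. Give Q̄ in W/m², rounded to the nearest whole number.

cos H_s = −tan(-22.4°) · tan(-21.2°) = -0.1599, so H_s = arccos(-0.1599) = 99.20°. In radians, H_s = 1.7314.
H_s sin φ sin δ = 1.7314 × -0.3811 × -0.3616 = 0.2386.
cos φ cos δ sin H_s = 0.9245 × 0.9323 × 0.9871 = 0.8508.
Q̄ = (1362/π) × (0.2386 + 0.8508) = 433.54 × 1.0894 = 472.30 W/m².

472 W/m²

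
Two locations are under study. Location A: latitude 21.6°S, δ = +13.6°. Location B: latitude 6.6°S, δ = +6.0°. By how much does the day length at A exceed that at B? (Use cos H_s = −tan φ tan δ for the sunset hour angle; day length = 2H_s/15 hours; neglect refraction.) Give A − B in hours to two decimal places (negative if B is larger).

-0.64 h

A: H_s = arccos(−tan -21.6° · tan 13.6°) = 84.50°, so 2H_s/15 = 11.2667 h.
B: H_s = arccos(−tan -6.6° · tan 6.0°) = 89.30°, so 2H_s/15 = 11.9067 h.
A − B = 11.2667 − 11.9067 = -0.6400 h.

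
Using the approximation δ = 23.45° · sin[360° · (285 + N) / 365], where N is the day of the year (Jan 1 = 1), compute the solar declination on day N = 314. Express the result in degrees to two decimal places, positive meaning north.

360 × (285 + 314) / 365 = 590.795°; sin(590.795°) = -0.7749.
δ = 23.45 × -0.7749 = -18.171° ≈ -18.17°.

-18.17°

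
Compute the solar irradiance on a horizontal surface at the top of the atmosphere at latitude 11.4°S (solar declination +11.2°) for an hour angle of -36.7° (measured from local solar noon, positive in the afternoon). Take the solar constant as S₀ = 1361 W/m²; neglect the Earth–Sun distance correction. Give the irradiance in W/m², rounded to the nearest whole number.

997 W/m²

cos θ_z = sin(-11.4°) sin(11.2°) + cos(-11.4°) cos(11.2°) cos(-36.70°) = -0.0384 + 0.7710 = 0.7326.
Top-of-atmosphere irradiance = S₀ cos θ_z = 1361 × 0.7326 = 997.07 W/m².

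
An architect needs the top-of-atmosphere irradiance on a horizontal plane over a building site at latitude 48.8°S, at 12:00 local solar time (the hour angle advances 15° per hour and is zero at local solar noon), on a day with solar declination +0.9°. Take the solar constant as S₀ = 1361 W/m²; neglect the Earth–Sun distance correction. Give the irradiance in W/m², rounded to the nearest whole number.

880 W/m²

Hour angle H = 15° × (12 − 12) = 0.00°.
With φ = -48.8°, δ = 0.9°, H = 0.00°: sin φ sin δ = -0.0118, cos φ cos δ cos H = 0.6586, so cos θ_z = 0.6468.
Top-of-atmosphere irradiance = S₀ cos θ_z = 1361 × 0.6468 = 880.29 W/m².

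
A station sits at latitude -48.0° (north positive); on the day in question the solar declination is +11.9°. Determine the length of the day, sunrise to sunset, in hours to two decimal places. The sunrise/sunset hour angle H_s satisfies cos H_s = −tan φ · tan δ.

10.20 hours

cos H_s = −tan(-48.0°) · tan(11.9°) = 0.2340, so H_s = arccos(0.2340) = 76.47°.
Day length = 2 H_s / 15° h⁻¹ = 152.94° / 15 = 10.196 h.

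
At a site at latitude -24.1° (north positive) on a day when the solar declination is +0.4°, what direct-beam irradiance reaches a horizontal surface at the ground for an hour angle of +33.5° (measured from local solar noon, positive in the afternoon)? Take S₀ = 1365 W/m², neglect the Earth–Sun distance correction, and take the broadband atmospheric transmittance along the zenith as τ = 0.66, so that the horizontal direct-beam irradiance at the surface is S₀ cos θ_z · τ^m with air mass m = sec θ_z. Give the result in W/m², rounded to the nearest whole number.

598 W/m²

cos θ_z = sin(-24.1°) sin(0.4°) + cos(-24.1°) cos(0.4°) cos(33.50°) = -0.0029 + 0.7612 = 0.7583.
Air mass m = 1/cos θ_z = 1/0.7583 = 1.319; τ^m = 0.66^1.319 = 0.5781.
Surface direct beam = 1365 × 0.7583 × 0.5781 = 598.38 W/m².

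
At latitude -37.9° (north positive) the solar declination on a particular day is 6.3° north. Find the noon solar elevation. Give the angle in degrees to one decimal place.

At local solar noon the hour angle is zero, so the elevation is 90° − |φ − δ| = 90° − |-37.9° − (6.3°)| = 90° − 44.2° = 45.8°.

45.8°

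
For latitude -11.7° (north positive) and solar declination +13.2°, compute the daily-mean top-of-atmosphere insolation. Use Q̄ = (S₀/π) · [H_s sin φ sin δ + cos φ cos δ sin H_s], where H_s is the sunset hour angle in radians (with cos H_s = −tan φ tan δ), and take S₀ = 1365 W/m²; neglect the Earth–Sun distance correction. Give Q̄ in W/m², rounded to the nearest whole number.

383 W/m²

The sunset hour angle satisfies cos H_s = −tan φ tan δ = 0.0486, giving H_s = 87.21°. In radians, H_s = 1.5221.
H_s sin φ sin δ = 1.5221 × -0.2028 × 0.2284 = -0.0705.
cos φ cos δ sin H_s = 0.9792 × 0.9736 × 0.9988 = 0.9522.
Q̄ = (1365/π) × (-0.0705 + 0.9522) = 434.49 × 0.8817 = 383.09 W/m².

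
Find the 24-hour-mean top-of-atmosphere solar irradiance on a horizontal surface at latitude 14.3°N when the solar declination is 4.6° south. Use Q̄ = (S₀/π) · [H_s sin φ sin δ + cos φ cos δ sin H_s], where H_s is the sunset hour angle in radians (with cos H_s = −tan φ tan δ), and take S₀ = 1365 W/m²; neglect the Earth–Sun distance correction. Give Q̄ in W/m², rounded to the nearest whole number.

406 W/m²

The sunset hour angle satisfies cos H_s = −tan φ tan δ = 0.0205, giving H_s = 88.83°. In radians, H_s = 1.5504.
H_s sin φ sin δ = 1.5504 × 0.2470 × -0.0802 = -0.0307.
cos φ cos δ sin H_s = 0.9690 × 0.9968 × 0.9998 = 0.9657.
Q̄ = (1365/π) × (-0.0307 + 0.9657) = 434.49 × 0.9350 = 406.25 W/m².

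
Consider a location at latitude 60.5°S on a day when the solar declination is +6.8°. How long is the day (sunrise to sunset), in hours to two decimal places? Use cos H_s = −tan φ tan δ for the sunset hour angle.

10.38 hours

The sunset hour angle satisfies cos H_s = −tan φ tan δ = 0.2108, giving H_s = 77.83°.
Day length = 2 H_s / 15° h⁻¹ = 155.66° / 15 = 10.377 h.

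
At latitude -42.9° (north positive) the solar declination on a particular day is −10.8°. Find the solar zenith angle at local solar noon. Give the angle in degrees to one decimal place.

32.1°

At local solar noon the hour angle is zero, so the zenith angle is |φ − δ| = |-42.9° − (-10.8°)| = 32.1°.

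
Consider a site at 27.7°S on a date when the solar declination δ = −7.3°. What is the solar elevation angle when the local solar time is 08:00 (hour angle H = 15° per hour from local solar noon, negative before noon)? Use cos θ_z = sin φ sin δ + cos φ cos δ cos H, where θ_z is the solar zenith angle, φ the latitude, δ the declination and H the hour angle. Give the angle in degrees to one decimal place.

Hour angle H = 15° × (8 − 12) = -60.00°.
With φ = -27.7°, δ = -7.3°, H = -60.00°: sin φ sin δ = 0.0591, cos φ cos δ cos H = 0.4391, so cos θ_z = 0.4982.
θ_z = arccos(0.4982) = 60.12°, so the elevation is 90° − 60.12° = 29.88°.

29.9°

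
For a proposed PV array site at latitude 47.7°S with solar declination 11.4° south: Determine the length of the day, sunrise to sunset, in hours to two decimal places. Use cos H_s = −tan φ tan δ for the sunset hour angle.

cos H_s = −tan(-47.7°) · tan(-11.4°) = -0.2216, so H_s = arccos(-0.2216) = 102.80°.
Day length = 2 H_s / 15° h⁻¹ = 205.60° / 15 = 13.707 h.

13.71 hours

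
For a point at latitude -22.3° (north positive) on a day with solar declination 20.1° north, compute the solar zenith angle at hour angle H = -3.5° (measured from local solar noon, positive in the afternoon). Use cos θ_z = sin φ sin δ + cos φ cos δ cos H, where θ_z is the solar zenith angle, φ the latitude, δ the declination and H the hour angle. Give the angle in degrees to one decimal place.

42.5°

cos θ_z = sin(-22.3°) sin(20.1°) + cos(-22.3°) cos(20.1°) cos(-3.50°) = -0.1304 + 0.8672 = 0.7368.
θ_z = arccos(0.7368) = 42.54°.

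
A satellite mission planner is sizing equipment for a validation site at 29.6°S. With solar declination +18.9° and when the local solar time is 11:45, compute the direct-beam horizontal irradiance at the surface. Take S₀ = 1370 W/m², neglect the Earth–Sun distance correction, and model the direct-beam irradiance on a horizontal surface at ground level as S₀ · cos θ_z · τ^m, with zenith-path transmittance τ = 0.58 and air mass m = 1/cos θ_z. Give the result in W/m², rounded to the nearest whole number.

Hour angle H = 15° × (11.75 − 12) = -3.75°.
cos θ_z = sin φ sin δ + cos φ cos δ cos H = (-0.4939)(0.3239) + (0.8695)(0.9461)(0.9979) = 0.6609.
Air mass m = 1/cos θ_z = 1/0.6609 = 1.513; τ^m = 0.58^1.513 = 0.4386.
Surface direct beam = 1370 × 0.6609 × 0.4386 = 397.12 W/m².

397 W/m²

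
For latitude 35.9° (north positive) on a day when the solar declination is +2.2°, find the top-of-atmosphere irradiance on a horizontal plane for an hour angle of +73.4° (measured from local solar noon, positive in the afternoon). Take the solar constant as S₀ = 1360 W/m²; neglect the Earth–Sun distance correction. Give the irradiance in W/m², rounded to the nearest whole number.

345 W/m²

cos θ_z = sin(35.9°) sin(2.2°) + cos(35.9°) cos(2.2°) cos(73.40°) = 0.0225 + 0.2312 = 0.2537.
Top-of-atmosphere irradiance = S₀ cos θ_z = 1360 × 0.2537 = 345.03 W/m².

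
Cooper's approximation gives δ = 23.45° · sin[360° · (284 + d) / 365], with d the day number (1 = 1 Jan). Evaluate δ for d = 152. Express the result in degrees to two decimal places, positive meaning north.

+22.04°

360 × (284 + 152) / 365 = 430.027°; sin(430.027°) = 0.9399.
δ = 23.45 × 0.9399 = 22.041° ≈ +22.04°.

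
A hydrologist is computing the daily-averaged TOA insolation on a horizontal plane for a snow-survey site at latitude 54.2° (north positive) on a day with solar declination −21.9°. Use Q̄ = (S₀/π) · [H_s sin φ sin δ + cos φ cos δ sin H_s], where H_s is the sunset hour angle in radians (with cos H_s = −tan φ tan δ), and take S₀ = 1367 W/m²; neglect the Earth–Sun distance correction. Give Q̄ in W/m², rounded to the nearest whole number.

67 W/m²

cos H_s = −tan(54.2°) · tan(-21.9°) = 0.5574, so H_s = arccos(0.5574) = 56.12°. In radians, H_s = 0.9795.
H_s sin φ sin δ = 0.9795 × 0.8111 × -0.3730 = -0.2963.
cos φ cos δ sin H_s = 0.5850 × 0.9278 × 0.8302 = 0.4506.
Q̄ = (1367/π) × (-0.2963 + 0.4506) = 435.13 × 0.1543 = 67.14 W/m².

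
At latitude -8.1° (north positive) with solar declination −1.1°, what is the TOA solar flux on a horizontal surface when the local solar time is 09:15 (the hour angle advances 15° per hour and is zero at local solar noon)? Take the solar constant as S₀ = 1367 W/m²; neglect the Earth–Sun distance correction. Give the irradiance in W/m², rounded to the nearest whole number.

Hour angle H = 15° × (9.25 − 12) = -41.25°.
cos θ_z = sin(-8.1°) sin(-1.1°) + cos(-8.1°) cos(-1.1°) cos(-41.25°) = 0.0027 + 0.7442 = 0.7469.
Top-of-atmosphere irradiance = S₀ cos θ_z = 1367 × 0.7469 = 1021.01 W/m².

1021 W/m²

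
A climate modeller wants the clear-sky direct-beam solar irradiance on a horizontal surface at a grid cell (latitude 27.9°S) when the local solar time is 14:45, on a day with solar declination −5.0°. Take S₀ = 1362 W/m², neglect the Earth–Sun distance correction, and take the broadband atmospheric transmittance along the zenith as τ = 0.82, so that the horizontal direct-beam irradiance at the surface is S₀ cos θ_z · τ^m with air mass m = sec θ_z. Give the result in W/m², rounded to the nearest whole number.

722 W/m²

Hour angle H = 15° × (14.75 − 12) = 41.25°.
With φ = -27.9°, δ = -5.0°, H = 41.25°: sin φ sin δ = 0.0408, cos φ cos δ cos H = 0.6619, so cos θ_z = 0.7027.
Air mass m = 1/cos θ_z = 1/0.7027 = 1.423; τ^m = 0.82^1.423 = 0.7540.
Surface direct beam = 1362 × 0.7027 × 0.7540 = 721.64 W/m².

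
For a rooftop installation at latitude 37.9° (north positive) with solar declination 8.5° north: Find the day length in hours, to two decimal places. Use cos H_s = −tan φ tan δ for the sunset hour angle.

12.89 hours

The sunset hour angle satisfies cos H_s = −tan φ tan δ = -0.1163, giving H_s = 96.68°.
Day length = 2 H_s / 15° h⁻¹ = 193.36° / 15 = 12.891 h.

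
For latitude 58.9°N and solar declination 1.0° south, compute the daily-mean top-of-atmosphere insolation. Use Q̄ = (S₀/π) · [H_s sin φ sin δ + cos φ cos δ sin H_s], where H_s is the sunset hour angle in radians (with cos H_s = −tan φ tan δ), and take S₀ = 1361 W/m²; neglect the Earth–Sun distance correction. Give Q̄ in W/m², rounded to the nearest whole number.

The sunset hour angle satisfies cos H_s = −tan φ tan δ = 0.0289, giving H_s = 88.34°. In radians, H_s = 1.5418.
H_s sin φ sin δ = 1.5418 × 0.8563 × -0.0175 = -0.0231.
cos φ cos δ sin H_s = 0.5165 × 0.9998 × 0.9996 = 0.5162.
Q̄ = (1361/π) × (-0.0231 + 0.5162) = 433.22 × 0.4931 = 213.62 W/m².

214 W/m²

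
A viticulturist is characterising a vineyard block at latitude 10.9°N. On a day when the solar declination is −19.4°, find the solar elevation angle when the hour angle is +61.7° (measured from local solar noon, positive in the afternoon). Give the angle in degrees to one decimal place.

cos θ_z = sin(10.9°) sin(-19.4°) + cos(10.9°) cos(-19.4°) cos(61.70°) = -0.0628 + 0.4391 = 0.3763.
θ_z = arccos(0.3763) = 67.90°, so the elevation is 90° − 67.90° = 22.10°.

22.1°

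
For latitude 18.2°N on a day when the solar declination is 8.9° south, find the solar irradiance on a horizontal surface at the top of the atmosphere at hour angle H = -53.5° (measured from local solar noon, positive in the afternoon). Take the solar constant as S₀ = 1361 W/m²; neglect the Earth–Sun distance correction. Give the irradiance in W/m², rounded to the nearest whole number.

With φ = 18.2°, δ = -8.9°, H = -53.50°: sin φ sin δ = -0.0483, cos φ cos δ cos H = 0.5583, so cos θ_z = 0.5100.
Top-of-atmosphere irradiance = S₀ cos θ_z = 1361 × 0.5100 = 694.11 W/m².

694 W/m²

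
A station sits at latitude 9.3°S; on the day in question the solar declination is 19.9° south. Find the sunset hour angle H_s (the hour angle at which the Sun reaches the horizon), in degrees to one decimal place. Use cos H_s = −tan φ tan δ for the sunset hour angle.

93.4°

−tan φ tan δ = −(-0.1638)(-0.3620) = -0.0593; H_s = arccos(-0.0593) = 93.40°.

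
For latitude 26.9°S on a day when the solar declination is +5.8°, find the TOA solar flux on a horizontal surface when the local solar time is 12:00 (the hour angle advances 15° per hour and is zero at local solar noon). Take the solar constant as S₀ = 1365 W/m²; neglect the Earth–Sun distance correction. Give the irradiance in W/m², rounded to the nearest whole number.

1149 W/m²

Hour angle H = 15° × (12 − 12) = 0.00°.
With φ = -26.9°, δ = 5.8°, H = 0.00°: sin φ sin δ = -0.0457, cos φ cos δ cos H = 0.8872, so cos θ_z = 0.8415.
Top-of-atmosphere irradiance = S₀ cos θ_z = 1365 × 0.8415 = 1148.65 W/m².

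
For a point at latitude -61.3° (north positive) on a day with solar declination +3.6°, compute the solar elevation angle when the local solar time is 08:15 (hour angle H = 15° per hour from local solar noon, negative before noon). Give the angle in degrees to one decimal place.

Hour angle H = 15° × (8.25 − 12) = -56.25°.
cos θ_z = sin(-61.3°) sin(3.6°) + cos(-61.3°) cos(3.6°) cos(-56.25°) = -0.0551 + 0.2663 = 0.2112.
θ_z = arccos(0.2112) = 77.81°, so the elevation is 90° − 77.81° = 12.19°.

12.2°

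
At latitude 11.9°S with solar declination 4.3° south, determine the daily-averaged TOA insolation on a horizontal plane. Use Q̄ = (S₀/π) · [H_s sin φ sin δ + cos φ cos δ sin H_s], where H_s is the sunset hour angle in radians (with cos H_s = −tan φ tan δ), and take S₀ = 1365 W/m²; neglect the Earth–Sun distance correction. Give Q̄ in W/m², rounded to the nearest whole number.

435 W/m²

cos H_s = −tan(-11.9°) · tan(-4.3°) = -0.0158, so H_s = arccos(-0.0158) = 90.91°. In radians, H_s = 1.5867.
H_s sin φ sin δ = 1.5867 × -0.2062 × -0.0750 = 0.0245.
cos φ cos δ sin H_s = 0.9785 × 0.9972 × 0.9999 = 0.9757.
Q̄ = (1365/π) × (0.0245 + 0.9757) = 434.49 × 1.0002 = 434.58 W/m².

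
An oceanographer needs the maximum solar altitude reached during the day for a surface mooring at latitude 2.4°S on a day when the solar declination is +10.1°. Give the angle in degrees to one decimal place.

At local solar noon the hour angle is zero, so the elevation is 90° − |φ − δ| = 90° − |-2.4° − (10.1°)| = 90° − 12.5° = 77.5°.

77.5°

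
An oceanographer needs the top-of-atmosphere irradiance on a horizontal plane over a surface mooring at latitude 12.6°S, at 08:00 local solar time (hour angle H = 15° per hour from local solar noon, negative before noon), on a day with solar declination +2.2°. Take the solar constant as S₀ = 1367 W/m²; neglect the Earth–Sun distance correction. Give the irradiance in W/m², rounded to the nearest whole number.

Hour angle H = 15° × (8 − 12) = -60.00°.
cos θ_z = sin(-12.6°) sin(2.2°) + cos(-12.6°) cos(2.2°) cos(-60.00°) = -0.0084 + 0.4876 = 0.4792.
Top-of-atmosphere irradiance = S₀ cos θ_z = 1367 × 0.4792 = 655.07 W/m².

655 W/m²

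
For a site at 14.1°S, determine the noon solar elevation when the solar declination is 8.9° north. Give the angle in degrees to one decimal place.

67.0°

At local solar noon the hour angle is zero, so the elevation is 90° − |φ − δ| = 90° − |-14.1° − (8.9°)| = 90° − 23.0° = 67.0°.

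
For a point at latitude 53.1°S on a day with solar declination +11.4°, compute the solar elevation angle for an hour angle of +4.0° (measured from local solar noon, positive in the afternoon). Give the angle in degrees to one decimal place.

cos θ_z = sin(-53.1°) sin(11.4°) + cos(-53.1°) cos(11.4°) cos(4.00°) = -0.1581 + 0.5871 = 0.4290.
θ_z = arccos(0.4290) = 64.60°, so the elevation is 90° − 64.60° = 25.40°.

25.4°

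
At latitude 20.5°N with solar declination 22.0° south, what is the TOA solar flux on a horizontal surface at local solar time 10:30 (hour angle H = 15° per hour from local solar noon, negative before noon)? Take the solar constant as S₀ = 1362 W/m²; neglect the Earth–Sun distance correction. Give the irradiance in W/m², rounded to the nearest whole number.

914 W/m²

Hour angle H = 15° × (10.5 − 12) = -22.50°.
cos θ_z = sin(20.5°) sin(-22.0°) + cos(20.5°) cos(-22.0°) cos(-22.50°) = -0.1312 + 0.8024 = 0.6712.
Top-of-atmosphere irradiance = S₀ cos θ_z = 1362 × 0.6712 = 914.17 W/m².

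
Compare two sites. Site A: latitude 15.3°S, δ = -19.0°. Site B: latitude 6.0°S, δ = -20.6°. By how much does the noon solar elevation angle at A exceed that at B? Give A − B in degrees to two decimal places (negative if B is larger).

A: 90° − |-15.3 − (-19.0)| = 86.30°.
B: 90° − |-6.0 − (-20.6)| = 75.40°.
A − B = 86.30 − 75.40 = 10.90°.

+10.90°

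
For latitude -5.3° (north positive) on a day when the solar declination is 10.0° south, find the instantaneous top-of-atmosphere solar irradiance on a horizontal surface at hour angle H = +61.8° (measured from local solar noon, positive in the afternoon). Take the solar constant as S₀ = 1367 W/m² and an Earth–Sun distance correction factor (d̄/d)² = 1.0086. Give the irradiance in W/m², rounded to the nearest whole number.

661 W/m²

With φ = -5.3°, δ = -10.0°, H = 61.80°: sin φ sin δ = 0.0160, cos φ cos δ cos H = 0.4634, so cos θ_z = 0.4794.
Top-of-atmosphere irradiance = S₀ (d̄/d)² cos θ_z = 1367 × 1.0086 × 0.4794 = 660.98 W/m².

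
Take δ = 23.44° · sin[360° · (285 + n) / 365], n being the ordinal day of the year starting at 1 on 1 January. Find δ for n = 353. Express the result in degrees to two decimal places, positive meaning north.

-23.44°

360 × (285 + 353) / 365 = 629.260°; sin(629.260°) = -0.9999.
δ = 23.44 × -0.9999 = -23.438° ≈ -23.44°.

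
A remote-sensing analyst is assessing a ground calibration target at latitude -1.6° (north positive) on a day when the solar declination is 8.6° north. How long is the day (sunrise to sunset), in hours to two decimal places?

11.97 hours

cos H_s = −tan(-1.6°) · tan(8.6°) = 0.0042, so H_s = arccos(0.0042) = 89.76°.
Day length = 2 H_s / 15° h⁻¹ = 179.52° / 15 = 11.968 h.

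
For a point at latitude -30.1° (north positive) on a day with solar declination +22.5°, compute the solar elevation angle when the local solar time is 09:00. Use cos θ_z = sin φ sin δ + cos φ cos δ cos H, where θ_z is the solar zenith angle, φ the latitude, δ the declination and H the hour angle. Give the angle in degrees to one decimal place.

Hour angle H = 15° × (9 − 12) = -45.00°.
cos θ_z = sin(-30.1°) sin(22.5°) + cos(-30.1°) cos(22.5°) cos(-45.00°) = -0.1919 + 0.5652 = 0.3733.
θ_z = arccos(0.3733) = 68.08°, so the elevation is 90° − 68.08° = 21.92°.

21.9°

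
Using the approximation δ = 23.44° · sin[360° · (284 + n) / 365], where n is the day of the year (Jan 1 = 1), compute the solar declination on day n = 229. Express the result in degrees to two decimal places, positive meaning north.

360 × (284 + 229) / 365 = 505.973°; sin(505.973°) = 0.5596.
δ = 23.44 × 0.5596 = 13.117° ≈ +13.12°.

+13.12°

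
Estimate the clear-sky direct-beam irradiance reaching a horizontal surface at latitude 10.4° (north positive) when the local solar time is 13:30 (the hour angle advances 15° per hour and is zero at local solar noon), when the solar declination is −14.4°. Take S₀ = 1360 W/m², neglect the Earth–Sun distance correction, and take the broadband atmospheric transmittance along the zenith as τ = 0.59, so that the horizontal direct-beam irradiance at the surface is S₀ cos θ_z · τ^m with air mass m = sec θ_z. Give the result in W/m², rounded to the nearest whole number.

Hour angle H = 15° × (13.5 − 12) = 22.50°.
cos θ_z = sin(10.4°) sin(-14.4°) + cos(10.4°) cos(-14.4°) cos(22.50°) = -0.0449 + 0.8802 = 0.8353.
Air mass m = 1/cos θ_z = 1/0.8353 = 1.197; τ^m = 0.59^1.197 = 0.5318.
Surface direct beam = 1360 × 0.8353 × 0.5318 = 604.13 W/m².

604 W/m²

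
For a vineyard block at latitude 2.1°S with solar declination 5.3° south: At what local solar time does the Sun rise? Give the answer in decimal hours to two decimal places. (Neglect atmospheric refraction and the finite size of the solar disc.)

5.99 h

The sunset hour angle satisfies cos H_s = −tan φ tan δ = -0.0034, giving H_s = 90.19°.
Sunrise is at 12 − H_s/15 = 12 − 6.013 = 5.987 h local solar time.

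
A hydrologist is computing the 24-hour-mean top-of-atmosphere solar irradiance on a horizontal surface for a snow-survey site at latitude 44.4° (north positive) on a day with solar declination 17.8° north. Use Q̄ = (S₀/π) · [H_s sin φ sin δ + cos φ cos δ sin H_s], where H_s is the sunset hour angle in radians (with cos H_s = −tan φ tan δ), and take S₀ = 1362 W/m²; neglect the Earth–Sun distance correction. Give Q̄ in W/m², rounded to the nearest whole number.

The sunset hour angle satisfies cos H_s = −tan φ tan δ = -0.3144, giving H_s = 108.32°. In radians, H_s = 1.8905.
H_s sin φ sin δ = 1.8905 × 0.6997 × 0.3057 = 0.4044.
cos φ cos δ sin H_s = 0.7145 × 0.9521 × 0.9493 = 0.6458.
Q̄ = (1362/π) × (0.4044 + 0.6458) = 433.54 × 1.0502 = 455.30 W/m².

455 W/m²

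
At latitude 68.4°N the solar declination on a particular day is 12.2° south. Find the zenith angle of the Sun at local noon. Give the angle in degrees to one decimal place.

80.6°

At local solar noon the hour angle is zero, so the zenith angle is |φ − δ| = |68.4° − (-12.2°)| = 80.6°.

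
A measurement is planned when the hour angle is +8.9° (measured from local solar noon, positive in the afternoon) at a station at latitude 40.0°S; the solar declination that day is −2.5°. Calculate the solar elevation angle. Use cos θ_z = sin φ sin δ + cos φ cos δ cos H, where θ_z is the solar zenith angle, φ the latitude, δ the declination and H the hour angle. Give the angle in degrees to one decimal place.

51.6°

cos θ_z = sin φ sin δ + cos φ cos δ cos H = (-0.6428)(-0.0436) + (0.7660)(0.9990)(0.9880) = 0.7841.
θ_z = arccos(0.7841) = 38.36°, so the elevation is 90° − 38.36° = 51.64°.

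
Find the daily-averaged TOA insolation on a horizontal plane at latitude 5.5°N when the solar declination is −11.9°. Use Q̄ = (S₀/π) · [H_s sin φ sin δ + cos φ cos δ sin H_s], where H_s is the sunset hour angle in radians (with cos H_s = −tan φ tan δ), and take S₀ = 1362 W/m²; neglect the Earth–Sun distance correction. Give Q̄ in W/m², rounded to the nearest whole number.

−tan φ tan δ = −(0.0963)(-0.2107) = 0.0203; H_s = arccos(0.0203) = 88.84°. In radians, H_s = 1.5506.
H_s sin φ sin δ = 1.5506 × 0.0958 × -0.2062 = -0.0306.
cos φ cos δ sin H_s = 0.9954 × 0.9785 × 0.9998 = 0.9738.
Q̄ = (1362/π) × (-0.0306 + 0.9738) = 433.54 × 0.9432 = 408.91 W/m².

409 W/m²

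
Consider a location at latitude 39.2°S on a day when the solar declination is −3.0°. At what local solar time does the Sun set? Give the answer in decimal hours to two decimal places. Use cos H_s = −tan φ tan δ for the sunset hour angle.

−tan φ tan δ = −(-0.8156)(-0.0524) = -0.0427; H_s = arccos(-0.0427) = 92.45°.
Sunset is at 12 + H_s/15 = 12 + 6.163 = 18.163 h local solar time.

18.16 h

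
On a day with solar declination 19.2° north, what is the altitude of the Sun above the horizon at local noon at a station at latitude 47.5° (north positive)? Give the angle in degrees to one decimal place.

At local solar noon the hour angle is zero, so the elevation is 90° − |φ − δ| = 90° − |47.5° − (19.2°)| = 90° − 28.3° = 61.7°.

61.7°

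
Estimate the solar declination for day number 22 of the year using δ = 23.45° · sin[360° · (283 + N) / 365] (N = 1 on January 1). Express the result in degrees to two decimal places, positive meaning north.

360 × (283 + 22) / 365 = 300.822°; sin(300.822°) = -0.8588.
δ = 23.45 × -0.8588 = -20.139° ≈ -20.14°.

-20.14°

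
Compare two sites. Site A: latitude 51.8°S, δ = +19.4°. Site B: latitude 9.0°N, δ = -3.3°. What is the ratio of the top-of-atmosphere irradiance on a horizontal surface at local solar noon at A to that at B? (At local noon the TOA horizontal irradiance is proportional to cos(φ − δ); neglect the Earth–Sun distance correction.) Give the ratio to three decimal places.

0.330

A: cos θ_z = cos(-51.8° − (19.4°)) = 0.3223.
B: cos θ_z = cos(9.0° − (-3.3°)) = 0.9770.
Ratio A/B = 0.3223 / 0.9770 = 0.3299.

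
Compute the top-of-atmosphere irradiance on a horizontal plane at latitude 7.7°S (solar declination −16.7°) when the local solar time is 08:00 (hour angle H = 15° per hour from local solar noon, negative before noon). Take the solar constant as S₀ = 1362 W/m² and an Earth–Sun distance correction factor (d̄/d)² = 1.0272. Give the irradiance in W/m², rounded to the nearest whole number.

Hour angle H = 15° × (8 − 12) = -60.00°.
cos θ_z = sin φ sin δ + cos φ cos δ cos H = (-0.1340)(-0.2874) + (0.9910)(0.9578)(0.5000) = 0.5131.
Top-of-atmosphere irradiance = S₀ (d̄/d)² cos θ_z = 1362 × 1.0272 × 0.5131 = 717.85 W/m².

718 W/m²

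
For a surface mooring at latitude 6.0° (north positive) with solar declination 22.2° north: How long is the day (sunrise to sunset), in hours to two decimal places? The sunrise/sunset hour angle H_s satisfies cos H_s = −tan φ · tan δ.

cos H_s = −tan(6.0°) · tan(22.2°) = -0.0429, so H_s = arccos(-0.0429) = 92.46°.
Day length = 2 H_s / 15° h⁻¹ = 184.92° / 15 = 12.328 h.

12.33 hours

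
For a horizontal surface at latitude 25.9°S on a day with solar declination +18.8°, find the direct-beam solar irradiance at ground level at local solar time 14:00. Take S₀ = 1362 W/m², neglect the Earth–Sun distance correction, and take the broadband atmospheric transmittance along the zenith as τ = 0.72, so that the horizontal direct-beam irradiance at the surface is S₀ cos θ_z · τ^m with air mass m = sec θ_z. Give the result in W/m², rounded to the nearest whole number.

Hour angle H = 15° × (14 − 12) = 30.00°.
cos θ_z = sin φ sin δ + cos φ cos δ cos H = (-0.4368)(0.3223) + (0.8996)(0.9466)(0.8660) = 0.5967.
Air mass m = 1/cos θ_z = 1/0.5967 = 1.676; τ^m = 0.72^1.676 = 0.5766.
Surface direct beam = 1362 × 0.5967 × 0.5766 = 468.61 W/m².

469 W/m²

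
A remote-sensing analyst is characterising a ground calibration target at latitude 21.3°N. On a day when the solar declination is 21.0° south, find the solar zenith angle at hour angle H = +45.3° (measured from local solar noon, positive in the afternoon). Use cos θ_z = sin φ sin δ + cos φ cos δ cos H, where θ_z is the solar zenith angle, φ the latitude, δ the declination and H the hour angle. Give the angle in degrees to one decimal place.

61.2°

cos θ_z = sin φ sin δ + cos φ cos δ cos H = (0.3633)(-0.3584) + (0.9317)(0.9336)(0.7034) = 0.4816.
θ_z = arccos(0.4816) = 61.21°.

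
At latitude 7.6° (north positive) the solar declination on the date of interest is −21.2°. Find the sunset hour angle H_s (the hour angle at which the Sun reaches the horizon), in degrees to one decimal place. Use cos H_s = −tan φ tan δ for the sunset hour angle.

cos H_s = −tan(7.6°) · tan(-21.2°) = 0.0518, so H_s = arccos(0.0518) = 87.03°.

87.0°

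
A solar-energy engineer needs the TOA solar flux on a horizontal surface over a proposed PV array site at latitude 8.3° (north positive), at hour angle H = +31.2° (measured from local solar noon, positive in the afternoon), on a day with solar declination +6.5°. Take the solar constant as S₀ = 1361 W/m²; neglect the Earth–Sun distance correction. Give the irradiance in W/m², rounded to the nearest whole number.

1167 W/m²

cos θ_z = sin(8.3°) sin(6.5°) + cos(8.3°) cos(6.5°) cos(31.20°) = 0.0163 + 0.8410 = 0.8573.
Top-of-atmosphere irradiance = S₀ cos θ_z = 1361 × 0.8573 = 1166.79 W/m².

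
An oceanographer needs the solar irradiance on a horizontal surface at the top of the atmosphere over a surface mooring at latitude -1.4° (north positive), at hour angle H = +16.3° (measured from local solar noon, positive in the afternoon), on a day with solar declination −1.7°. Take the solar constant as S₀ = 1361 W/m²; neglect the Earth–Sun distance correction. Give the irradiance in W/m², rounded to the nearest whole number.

cos θ_z = sin(-1.4°) sin(-1.7°) + cos(-1.4°) cos(-1.7°) cos(16.30°) = 0.0007 + 0.9591 = 0.9598.
Top-of-atmosphere irradiance = S₀ cos θ_z = 1361 × 0.9598 = 1306.29 W/m².

1306 W/m²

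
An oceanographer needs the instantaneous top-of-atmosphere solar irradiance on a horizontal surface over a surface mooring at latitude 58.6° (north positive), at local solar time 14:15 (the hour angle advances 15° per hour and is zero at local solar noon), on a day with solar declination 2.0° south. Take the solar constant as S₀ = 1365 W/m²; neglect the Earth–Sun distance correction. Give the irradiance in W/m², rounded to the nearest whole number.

550 W/m²

Hour angle H = 15° × (14.25 − 12) = 33.75°.
cos θ_z = sin φ sin δ + cos φ cos δ cos H = (0.8536)(-0.0349) + (0.5210)(0.9994)(0.8315) = 0.4032.
Top-of-atmosphere irradiance = S₀ cos θ_z = 1365 × 0.4032 = 550.37 W/m².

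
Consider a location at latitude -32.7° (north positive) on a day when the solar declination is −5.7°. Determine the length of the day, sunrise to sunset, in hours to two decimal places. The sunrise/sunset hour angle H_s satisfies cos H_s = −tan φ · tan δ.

12.49 hours

The sunset hour angle satisfies cos H_s = −tan φ tan δ = -0.0641, giving H_s = 93.68°.
Day length = 2 H_s / 15° h⁻¹ = 187.36° / 15 = 12.491 h.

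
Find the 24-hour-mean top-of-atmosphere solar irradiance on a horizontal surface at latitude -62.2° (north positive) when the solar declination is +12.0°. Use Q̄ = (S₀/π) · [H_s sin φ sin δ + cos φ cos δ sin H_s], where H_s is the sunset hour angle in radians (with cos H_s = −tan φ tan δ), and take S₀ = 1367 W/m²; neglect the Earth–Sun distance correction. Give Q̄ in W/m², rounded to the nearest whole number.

cos H_s = −tan(-62.2°) · tan(12.0°) = 0.4031, so H_s = arccos(0.4031) = 66.23°. In radians, H_s = 1.1559.
H_s sin φ sin δ = 1.1559 × -0.8846 × 0.2079 = -0.2126.
cos φ cos δ sin H_s = 0.4664 × 0.9781 × 0.9152 = 0.4175.
Q̄ = (1367/π) × (-0.2126 + 0.4175) = 435.13 × 0.2049 = 89.16 W/m².

89 W/m²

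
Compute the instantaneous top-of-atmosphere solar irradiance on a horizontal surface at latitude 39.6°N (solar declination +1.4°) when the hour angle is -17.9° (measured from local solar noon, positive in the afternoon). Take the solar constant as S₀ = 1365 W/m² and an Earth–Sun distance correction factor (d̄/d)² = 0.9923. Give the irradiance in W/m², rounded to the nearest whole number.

1014 W/m²

cos θ_z = sin φ sin δ + cos φ cos δ cos H = (0.6374)(0.0244) + (0.7705)(0.9997)(0.9516) = 0.7485.
Top-of-atmosphere irradiance = S₀ (d̄/d)² cos θ_z = 1365 × 0.9923 × 0.7485 = 1013.84 W/m².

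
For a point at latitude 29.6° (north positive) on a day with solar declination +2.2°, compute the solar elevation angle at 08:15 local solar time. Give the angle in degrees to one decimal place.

Hour angle H = 15° × (8.25 − 12) = -56.25°.
With φ = 29.6°, δ = 2.2°, H = -56.25°: sin φ sin δ = 0.0190, cos φ cos δ cos H = 0.4827, so cos θ_z = 0.5017.
θ_z = arccos(0.5017) = 59.89°, so the elevation is 90° − 59.89° = 30.11°.

30.1°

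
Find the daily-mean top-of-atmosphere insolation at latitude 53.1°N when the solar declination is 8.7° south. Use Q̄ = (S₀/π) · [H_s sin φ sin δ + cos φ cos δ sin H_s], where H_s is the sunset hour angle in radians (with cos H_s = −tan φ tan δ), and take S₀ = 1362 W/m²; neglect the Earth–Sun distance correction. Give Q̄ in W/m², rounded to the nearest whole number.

The sunset hour angle satisfies cos H_s = −tan φ tan δ = 0.2038, giving H_s = 78.24°. In radians, H_s = 1.3655.
H_s sin φ sin δ = 1.3655 × 0.7997 × -0.1513 = -0.1652.
cos φ cos δ sin H_s = 0.6004 × 0.9885 × 0.9790 = 0.5810.
Q̄ = (1362/π) × (-0.1652 + 0.5810) = 433.54 × 0.4158 = 180.27 W/m².

180 W/m²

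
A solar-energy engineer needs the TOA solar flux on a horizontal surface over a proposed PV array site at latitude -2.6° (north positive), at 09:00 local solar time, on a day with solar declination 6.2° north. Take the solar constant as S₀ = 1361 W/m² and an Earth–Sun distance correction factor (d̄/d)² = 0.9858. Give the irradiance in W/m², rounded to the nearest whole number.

936 W/m²

Hour angle H = 15° × (9 − 12) = -45.00°.
cos θ_z = sin φ sin δ + cos φ cos δ cos H = (-0.0454)(0.1080) + (0.9990)(0.9942)(0.7071) = 0.6974.
Top-of-atmosphere irradiance = S₀ (d̄/d)² cos θ_z = 1361 × 0.9858 × 0.6974 = 935.68 W/m².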